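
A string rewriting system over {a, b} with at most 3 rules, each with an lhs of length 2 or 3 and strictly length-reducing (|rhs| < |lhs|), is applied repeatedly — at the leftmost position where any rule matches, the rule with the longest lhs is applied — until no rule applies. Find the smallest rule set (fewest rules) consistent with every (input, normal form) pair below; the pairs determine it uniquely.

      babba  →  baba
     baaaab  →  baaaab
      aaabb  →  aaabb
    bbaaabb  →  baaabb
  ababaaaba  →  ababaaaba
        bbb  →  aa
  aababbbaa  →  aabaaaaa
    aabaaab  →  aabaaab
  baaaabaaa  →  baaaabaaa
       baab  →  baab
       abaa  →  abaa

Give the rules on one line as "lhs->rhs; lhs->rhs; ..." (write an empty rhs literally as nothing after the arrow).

bba->ba; bbb->aa

  | babba => baba
  | baaaab
  | aaabb
  | bbaaabb => baaabb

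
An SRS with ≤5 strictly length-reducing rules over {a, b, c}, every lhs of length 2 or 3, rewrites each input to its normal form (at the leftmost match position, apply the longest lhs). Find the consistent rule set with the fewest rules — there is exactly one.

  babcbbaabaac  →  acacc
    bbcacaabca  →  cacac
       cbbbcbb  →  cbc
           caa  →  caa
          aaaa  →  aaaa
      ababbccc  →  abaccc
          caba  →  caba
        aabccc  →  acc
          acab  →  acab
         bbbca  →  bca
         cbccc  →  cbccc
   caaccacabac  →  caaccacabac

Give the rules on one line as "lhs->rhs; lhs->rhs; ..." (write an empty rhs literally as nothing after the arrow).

abc->bb; baa->ac; bb->; bba->c

  | babcbbaabaac => bbbbbaabaac => bbbaabaac => baabaac => acbaac => acacc
  | bbcacaabca => cacaabca => cacabba => cacac
  | cbbbcbb => cbcbb => cbc
  | caa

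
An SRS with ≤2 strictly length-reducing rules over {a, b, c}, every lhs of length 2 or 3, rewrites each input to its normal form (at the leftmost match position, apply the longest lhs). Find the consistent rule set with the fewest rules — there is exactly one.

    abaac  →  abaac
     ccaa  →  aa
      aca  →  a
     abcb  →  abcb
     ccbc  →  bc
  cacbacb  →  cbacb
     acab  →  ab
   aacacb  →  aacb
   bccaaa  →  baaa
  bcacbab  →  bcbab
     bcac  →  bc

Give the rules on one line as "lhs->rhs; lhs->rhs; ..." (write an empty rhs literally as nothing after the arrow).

  | abaac
  | ccaa => aa
  | aca => a
  | abcb

ca->; cc->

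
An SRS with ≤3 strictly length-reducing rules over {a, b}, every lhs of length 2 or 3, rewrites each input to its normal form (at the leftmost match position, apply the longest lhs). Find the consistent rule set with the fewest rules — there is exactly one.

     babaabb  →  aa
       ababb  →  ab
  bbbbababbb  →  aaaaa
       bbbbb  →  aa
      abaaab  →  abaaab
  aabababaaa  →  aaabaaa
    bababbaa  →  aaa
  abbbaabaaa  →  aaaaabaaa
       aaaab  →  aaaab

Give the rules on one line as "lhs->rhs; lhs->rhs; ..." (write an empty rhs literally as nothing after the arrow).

  | babaabb => aabb => aa
  | ababb => ab
  | bbbbababbb => aabababbb => aaabbb => aaaaa
  | bbbbb => aabb => aa

bab->; bb->; bbb->aa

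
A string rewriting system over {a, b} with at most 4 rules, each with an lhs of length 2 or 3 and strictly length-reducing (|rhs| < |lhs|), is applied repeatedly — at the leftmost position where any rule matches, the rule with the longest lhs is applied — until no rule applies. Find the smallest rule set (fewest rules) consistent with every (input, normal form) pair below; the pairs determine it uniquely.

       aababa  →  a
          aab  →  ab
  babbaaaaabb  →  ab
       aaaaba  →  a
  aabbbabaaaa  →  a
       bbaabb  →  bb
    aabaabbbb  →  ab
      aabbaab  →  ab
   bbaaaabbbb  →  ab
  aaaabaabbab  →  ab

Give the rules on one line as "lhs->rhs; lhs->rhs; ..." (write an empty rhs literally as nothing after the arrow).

aa->a; abb->ab; ba->

  | aababa => ababa => aba => a
  | aab => ab
  | babbaaaaabb => bbaaaaabb => baaaabb => aaabb => aabb => abb => ab
  | aaaaba => aaaba => aaba => aba => a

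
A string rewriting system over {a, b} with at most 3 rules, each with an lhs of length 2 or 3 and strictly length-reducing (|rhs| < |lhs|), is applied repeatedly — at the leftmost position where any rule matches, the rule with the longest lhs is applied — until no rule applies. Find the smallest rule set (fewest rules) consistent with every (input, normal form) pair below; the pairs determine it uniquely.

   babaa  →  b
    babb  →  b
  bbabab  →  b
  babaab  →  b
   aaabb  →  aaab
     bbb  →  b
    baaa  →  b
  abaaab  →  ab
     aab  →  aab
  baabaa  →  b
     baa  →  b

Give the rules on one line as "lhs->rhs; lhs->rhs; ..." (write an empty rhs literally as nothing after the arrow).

ba->b; bb->b

  | babaa => bbaa => baa => ba => b
  | babb => bbb => bb => b
  | bbabab => babab => bbab => bab => bb => b
  | babaab => bbaab => baab => bab => bb => b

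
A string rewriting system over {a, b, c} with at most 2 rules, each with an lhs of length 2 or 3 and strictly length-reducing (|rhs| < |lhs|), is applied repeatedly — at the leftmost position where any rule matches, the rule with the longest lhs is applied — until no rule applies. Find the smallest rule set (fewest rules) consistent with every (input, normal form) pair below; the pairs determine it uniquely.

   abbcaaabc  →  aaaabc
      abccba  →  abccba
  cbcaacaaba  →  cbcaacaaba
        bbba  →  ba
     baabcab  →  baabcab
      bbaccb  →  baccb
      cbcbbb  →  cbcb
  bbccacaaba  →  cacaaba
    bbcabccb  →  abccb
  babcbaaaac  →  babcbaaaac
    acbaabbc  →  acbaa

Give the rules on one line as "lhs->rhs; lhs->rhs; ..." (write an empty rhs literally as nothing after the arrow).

bb->b; bbc->

  | abbcaaabc => aaaabc
  | abccba
  | cbcaacaaba
  | bbba => bba => ba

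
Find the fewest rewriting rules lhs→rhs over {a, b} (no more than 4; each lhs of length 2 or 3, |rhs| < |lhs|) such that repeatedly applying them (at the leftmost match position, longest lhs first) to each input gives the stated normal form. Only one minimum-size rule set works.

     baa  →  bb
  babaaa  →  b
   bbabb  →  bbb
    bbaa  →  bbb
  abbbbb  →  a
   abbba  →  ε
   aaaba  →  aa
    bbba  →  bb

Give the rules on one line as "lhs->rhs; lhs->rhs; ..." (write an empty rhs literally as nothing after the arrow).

ab->a; aba->; ba->; baa->bb

  | baa => bb
  | babaaa => baaa => bba => b
  | bbabb => bbb
  | bbaa => bbb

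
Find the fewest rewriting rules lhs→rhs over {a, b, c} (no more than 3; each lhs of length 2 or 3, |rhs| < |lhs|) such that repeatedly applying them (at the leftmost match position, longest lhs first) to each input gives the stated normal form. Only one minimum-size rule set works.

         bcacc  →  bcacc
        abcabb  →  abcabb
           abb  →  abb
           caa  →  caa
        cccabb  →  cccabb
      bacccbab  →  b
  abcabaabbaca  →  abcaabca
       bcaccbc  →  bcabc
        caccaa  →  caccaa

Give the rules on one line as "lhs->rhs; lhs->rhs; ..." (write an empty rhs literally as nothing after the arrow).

  | bcacc
  | abcabb
  | abb
  | caa

ba->; cb->b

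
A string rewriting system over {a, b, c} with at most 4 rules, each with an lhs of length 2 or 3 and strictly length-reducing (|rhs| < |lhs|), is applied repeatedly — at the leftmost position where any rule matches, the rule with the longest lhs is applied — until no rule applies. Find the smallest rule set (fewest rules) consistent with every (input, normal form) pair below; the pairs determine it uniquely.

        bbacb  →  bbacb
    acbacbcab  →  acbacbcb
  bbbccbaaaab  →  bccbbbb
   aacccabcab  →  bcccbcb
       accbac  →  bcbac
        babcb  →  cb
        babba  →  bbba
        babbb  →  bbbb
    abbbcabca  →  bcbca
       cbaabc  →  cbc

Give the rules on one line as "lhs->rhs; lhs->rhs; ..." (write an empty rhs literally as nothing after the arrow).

aa->b; ab->b; acc->bc; bbc->c

  | bbacb
  | acbacbcab => acbacbcb
  | bbbccbaaaab => bccbaaaab => bccbbaab => bccbbbb
  | aacccabcab => bcccabcab => bcccbcab => bcccbcb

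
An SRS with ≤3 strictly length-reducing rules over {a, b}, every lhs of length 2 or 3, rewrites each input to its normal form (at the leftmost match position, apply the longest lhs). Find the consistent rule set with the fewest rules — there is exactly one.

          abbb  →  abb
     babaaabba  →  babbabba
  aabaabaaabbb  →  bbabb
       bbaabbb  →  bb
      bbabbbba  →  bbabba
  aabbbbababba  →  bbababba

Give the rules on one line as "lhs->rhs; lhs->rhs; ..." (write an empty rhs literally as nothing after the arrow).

aa->b; bbb->bb

  | abbb => abb
  | babaaabba => babbabba
  | aabaabaaabbb => bbaabaaabbb => bbbbaaabbb => bbbaaabbb => bbaaabbb => bbbabbb => bbabbb => bbabb
  | bbaabbb => bbbbbb => bbbbb => bbbb => bbb => bb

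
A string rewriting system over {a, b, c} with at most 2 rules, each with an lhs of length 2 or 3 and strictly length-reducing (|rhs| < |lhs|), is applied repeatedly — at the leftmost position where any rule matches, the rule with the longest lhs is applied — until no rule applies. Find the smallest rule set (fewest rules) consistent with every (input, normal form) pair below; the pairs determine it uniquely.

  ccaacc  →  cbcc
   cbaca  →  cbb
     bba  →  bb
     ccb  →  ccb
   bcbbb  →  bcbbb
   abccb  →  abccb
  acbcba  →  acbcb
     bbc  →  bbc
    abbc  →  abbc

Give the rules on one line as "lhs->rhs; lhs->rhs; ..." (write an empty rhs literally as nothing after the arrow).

  | ccaacc => cbacc => cbcc
  | cbaca => cbca => cbb
  | bba => bb
  | ccb

ba->b; ca->b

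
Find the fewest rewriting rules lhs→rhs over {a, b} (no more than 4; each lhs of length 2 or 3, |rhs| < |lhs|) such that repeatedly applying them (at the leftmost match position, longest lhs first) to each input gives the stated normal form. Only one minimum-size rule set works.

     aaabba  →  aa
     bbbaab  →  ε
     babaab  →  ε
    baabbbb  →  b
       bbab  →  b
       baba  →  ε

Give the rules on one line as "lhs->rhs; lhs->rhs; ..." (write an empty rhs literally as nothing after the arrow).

ab->; ba->; bb->b

  | aaabba => aaba => aa
  | bbbaab => bbaab => baab => ab => ε
  | babaab => baab => ab => ε
  | baabbbb => abbbb => bbb => bb => b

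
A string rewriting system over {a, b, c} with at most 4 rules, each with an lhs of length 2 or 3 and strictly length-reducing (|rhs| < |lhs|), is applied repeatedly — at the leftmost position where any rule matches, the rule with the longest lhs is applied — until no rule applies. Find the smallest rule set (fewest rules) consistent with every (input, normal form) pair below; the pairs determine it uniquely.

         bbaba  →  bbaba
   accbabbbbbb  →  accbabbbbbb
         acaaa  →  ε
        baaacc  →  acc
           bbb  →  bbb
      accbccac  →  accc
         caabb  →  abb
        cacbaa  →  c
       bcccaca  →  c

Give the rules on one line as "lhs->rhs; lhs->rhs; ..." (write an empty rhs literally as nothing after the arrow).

aa->c; bc->; ca->

  | bbaba
  | accbabbbbbb
  | acaaa => aaa => ca => ε
  | baaacc => bcacc => acc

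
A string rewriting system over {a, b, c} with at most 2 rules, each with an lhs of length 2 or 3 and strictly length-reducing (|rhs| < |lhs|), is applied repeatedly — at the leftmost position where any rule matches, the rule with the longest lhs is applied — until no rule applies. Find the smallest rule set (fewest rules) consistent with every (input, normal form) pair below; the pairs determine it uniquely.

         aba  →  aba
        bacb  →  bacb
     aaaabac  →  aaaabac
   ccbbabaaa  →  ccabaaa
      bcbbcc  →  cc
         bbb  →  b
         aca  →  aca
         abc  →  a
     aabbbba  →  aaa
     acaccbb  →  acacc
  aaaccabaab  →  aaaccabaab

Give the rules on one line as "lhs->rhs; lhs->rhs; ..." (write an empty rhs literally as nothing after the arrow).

  | aba
  | bacb
  | aaaabac
  | ccbbabaaa => ccabaaa

bb->; bc->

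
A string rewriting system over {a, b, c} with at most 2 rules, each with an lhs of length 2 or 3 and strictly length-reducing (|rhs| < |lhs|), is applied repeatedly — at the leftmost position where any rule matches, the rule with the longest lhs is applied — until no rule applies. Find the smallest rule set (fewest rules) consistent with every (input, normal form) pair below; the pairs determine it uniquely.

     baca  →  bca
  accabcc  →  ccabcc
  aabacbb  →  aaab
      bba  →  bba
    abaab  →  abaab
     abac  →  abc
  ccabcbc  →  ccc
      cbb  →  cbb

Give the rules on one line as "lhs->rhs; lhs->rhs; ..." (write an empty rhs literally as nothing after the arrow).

ac->c; bcb->a

  | baca => bca
  | accabcc => ccabcc
  | aabacbb => aabcbb => aaab
  | bba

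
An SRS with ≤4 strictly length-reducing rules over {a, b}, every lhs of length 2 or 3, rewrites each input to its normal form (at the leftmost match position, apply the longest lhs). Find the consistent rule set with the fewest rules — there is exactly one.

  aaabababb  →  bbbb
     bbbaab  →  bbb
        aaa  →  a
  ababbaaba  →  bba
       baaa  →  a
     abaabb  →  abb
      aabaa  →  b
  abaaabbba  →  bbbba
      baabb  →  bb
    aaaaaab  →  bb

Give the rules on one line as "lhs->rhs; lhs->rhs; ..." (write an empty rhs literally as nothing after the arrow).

  | aaabababb => aabababb => bbababb => bbbb
  | bbbaab => bbb
  | aaa => aa => a
  | ababbaaba => bbaaba => bba

aa->a; aab->bb; aba->; baa->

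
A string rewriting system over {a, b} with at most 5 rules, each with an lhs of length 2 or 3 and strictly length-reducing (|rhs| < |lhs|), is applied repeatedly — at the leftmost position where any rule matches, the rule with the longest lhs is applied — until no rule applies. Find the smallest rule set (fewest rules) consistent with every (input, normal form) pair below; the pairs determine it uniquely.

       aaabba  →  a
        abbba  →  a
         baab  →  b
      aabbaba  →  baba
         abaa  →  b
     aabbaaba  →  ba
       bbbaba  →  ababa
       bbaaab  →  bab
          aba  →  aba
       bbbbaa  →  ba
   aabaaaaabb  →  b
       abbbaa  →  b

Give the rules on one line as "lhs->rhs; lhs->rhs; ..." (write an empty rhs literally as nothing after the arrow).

  | aaabba => babba => baa => bb => a
  | abbba => aaba => a
  | baab => b
  | aabbaba => baba

aa->b; aab->; bb->a; bba->a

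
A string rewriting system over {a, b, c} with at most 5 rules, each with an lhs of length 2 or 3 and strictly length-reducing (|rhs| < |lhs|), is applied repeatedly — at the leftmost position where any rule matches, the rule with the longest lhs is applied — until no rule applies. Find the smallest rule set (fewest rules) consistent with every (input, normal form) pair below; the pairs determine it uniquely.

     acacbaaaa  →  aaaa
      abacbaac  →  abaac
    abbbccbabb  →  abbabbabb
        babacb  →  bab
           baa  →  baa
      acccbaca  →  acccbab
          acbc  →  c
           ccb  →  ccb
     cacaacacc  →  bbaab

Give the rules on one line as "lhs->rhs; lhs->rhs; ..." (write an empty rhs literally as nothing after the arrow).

acb->; bcb->cb; bcc->ab; ca->b

  | acacbaaaa => abcbaaaa => acbaaaa => aaaa
  | abacbaac => abaac
  | abbbccbabb => abbabbabb
  | babacb => bab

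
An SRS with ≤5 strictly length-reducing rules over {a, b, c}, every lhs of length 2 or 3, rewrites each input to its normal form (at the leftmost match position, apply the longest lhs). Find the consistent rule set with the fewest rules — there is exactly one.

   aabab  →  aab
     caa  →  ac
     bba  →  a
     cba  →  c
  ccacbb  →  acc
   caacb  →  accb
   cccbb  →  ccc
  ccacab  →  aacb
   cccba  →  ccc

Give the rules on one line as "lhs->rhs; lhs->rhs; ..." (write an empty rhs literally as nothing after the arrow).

  | aabab => aab
  | caa => ac
  | bba => a
  | cba => c

ba->; bb->; caa->ac; cca->ac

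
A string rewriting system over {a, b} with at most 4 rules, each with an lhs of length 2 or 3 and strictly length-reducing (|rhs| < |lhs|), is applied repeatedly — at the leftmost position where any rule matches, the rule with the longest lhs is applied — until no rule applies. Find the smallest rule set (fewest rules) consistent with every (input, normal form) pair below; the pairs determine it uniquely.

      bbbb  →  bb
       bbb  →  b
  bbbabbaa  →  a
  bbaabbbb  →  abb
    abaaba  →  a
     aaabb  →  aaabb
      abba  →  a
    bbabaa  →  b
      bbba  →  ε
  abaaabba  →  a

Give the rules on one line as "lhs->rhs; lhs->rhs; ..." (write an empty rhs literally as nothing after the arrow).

ba->; baa->b; bba->; bbb->b

  | bbbb => bb
  | bbb => b
  | bbbabbaa => babbaa => bbaa => a
  | bbaabbbb => abbbb => abb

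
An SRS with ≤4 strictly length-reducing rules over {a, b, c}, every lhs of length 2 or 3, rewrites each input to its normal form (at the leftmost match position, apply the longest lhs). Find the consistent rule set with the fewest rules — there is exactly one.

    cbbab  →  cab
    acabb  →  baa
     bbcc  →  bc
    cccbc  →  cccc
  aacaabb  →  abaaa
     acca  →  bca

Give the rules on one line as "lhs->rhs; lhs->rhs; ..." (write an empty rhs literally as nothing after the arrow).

  | cbbab => cbab => cab
  | acabb => babb => baa
  | bbcc => acc => bc
  | cccbc => cccc

ac->b; bb->a; cb->c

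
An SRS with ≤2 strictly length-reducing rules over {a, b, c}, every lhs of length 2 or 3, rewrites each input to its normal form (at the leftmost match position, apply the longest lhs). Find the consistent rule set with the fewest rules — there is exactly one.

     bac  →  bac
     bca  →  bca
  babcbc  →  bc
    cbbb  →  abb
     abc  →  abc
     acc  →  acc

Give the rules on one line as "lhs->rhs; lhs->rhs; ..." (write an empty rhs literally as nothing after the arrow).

  | bac
  | bca
  | babcbc => babac => bc
  | cbbb => abb

aba->; cb->a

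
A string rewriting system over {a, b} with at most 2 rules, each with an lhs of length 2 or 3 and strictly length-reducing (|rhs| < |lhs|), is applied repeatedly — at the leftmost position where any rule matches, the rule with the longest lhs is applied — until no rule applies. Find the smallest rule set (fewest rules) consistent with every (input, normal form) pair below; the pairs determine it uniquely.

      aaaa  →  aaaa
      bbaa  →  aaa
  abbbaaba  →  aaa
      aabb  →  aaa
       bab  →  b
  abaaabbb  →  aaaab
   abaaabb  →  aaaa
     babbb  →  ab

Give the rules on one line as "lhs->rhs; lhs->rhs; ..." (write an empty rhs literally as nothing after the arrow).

ba->; bb->a

  | aaaa
  | bbaa => aaa
  | abbbaaba => aabaaba => aaaba => aaa
  | aabb => aaa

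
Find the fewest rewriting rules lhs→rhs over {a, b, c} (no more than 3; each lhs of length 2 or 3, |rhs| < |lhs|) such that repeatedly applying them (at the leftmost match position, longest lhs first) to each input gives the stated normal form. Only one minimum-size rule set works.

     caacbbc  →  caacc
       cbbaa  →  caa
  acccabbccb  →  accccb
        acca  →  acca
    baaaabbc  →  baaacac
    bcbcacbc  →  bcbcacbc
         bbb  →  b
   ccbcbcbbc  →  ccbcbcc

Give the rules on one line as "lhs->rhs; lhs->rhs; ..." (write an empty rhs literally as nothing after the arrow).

abb->ca; bb->; cab->b

  | caacbbc => caacc
  | cbbaa => caa
  | acccabbccb => accbbccb => accccb
  | acca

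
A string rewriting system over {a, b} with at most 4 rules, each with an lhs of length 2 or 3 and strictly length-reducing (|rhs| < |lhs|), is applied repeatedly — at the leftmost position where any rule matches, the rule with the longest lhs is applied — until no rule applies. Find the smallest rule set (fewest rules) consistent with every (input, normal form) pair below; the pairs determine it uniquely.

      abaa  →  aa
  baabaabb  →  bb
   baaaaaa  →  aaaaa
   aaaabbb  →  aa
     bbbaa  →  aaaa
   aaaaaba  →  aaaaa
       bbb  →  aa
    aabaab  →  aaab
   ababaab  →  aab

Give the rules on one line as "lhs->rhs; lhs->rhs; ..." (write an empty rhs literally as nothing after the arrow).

abb->bb; ba->; bbb->aa

  | abaa => aa
  | baabaabb => abaabb => aabb => abb => bb
  | baaaaaa => aaaaa
  | aaaabbb => aaabbb => aabbb => abbb => bbb => aa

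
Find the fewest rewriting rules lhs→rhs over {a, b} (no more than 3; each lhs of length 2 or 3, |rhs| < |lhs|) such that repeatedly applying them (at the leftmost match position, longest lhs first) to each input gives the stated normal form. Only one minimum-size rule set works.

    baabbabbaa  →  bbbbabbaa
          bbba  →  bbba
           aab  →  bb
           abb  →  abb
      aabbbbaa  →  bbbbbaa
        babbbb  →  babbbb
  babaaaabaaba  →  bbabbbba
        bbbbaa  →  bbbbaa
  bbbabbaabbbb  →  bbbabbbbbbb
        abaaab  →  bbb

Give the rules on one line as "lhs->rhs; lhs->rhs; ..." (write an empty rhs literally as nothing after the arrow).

  | baabbabbaa => bbbbabbaa
  | bbba
  | aab => bb
  | abb

aab->bb; aba->b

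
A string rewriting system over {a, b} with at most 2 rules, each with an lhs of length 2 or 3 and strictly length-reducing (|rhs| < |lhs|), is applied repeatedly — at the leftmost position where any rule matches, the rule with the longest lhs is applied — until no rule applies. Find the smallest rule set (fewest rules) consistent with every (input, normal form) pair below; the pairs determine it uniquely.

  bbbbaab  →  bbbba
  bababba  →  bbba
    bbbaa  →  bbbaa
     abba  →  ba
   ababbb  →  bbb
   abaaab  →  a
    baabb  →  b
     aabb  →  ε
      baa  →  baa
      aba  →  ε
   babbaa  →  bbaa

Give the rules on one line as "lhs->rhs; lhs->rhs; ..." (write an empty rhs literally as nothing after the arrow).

ab->; aba->

  | bbbbaab => bbbba
  | bababba => bbba
  | bbbaa
  | abba => ba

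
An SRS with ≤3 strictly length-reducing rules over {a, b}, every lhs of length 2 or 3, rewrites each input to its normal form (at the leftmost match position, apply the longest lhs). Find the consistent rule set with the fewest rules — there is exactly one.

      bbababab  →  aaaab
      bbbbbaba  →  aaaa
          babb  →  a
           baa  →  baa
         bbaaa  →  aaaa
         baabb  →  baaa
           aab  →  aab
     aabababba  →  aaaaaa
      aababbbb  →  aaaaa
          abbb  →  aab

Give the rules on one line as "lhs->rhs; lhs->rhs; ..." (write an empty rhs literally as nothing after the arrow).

  | bbababab => aababab => aaabab => aaaab
  | bbbbbaba => abbbaba => aababa => aaaba => aaaa
  | babb => bb => a
  | baa

aba->aa; bab->b; bb->a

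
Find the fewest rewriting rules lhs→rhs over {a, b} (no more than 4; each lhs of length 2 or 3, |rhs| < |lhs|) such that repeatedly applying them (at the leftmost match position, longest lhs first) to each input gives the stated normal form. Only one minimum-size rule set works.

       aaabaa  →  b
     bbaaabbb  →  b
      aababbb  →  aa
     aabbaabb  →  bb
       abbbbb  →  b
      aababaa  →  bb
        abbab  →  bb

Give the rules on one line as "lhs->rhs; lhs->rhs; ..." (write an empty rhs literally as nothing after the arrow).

ab->b; abb->b; baa->ab; bbb->aa

  | aaabaa => aabaa => abaa => baa => ab => b
  | bbaaabbb => bababbb => bbabbb => bbbb => aab => ab => b
  | aababbb => ababbb => babbb => bbb => aa
  | aabbaabb => abaabb => baabb => abbb => bb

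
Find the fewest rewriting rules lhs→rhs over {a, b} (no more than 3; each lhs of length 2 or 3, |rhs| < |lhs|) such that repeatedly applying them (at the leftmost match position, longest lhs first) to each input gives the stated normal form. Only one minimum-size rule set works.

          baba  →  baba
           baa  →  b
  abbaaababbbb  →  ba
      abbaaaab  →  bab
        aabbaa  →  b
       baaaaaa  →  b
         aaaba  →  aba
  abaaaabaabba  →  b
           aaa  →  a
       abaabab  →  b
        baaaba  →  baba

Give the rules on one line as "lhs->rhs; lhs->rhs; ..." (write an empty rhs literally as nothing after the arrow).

  | baba
  | baa => b
  | abbaaababbbb => baaaababbbb => baababbbb => bbabbbb => babbbb => bbabb => babb => bba => ba
  | abbaaaab => baaaaab => baaab => bab

aa->; abb->ba; bb->b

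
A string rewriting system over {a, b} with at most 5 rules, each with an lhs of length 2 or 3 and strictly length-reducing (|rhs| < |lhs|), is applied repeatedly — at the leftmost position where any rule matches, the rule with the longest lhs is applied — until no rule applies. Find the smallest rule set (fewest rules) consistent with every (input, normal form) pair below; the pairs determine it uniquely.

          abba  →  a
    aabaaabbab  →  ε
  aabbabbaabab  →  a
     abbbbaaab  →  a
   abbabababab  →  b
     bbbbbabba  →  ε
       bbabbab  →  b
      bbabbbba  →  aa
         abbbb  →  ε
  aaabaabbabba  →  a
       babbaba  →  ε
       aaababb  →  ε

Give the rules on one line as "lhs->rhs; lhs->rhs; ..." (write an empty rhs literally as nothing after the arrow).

ab->; aba->; ba->a; bb->a

  | abba => ba => a
  | aabaaabbab => aaabbab => aabab => ab => ε
  | aabbabbaabab => ababbaabab => bbaabab => aaabab => aab => a
  | abbbbaaab => bbbaaab => abaaab => aab => a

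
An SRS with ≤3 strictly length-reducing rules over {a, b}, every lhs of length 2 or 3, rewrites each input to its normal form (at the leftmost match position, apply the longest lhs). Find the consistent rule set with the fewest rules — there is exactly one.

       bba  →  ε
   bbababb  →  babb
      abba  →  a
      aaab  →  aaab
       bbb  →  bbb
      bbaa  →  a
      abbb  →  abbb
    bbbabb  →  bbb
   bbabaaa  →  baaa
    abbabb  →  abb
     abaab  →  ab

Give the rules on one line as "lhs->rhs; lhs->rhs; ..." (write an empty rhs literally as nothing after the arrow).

  | bba => ε
  | bbababb => babb
  | abba => a
  | aaab

aba->; bba->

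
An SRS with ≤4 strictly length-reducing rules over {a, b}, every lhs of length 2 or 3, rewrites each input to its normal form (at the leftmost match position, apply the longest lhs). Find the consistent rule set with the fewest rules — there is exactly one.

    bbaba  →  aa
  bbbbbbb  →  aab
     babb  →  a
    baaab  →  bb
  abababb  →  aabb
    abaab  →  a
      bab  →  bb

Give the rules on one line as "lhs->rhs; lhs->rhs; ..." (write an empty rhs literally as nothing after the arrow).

  | bbaba => bbba => aa
  | bbbbbbb => abbbb => aab
  | babb => bbb => a
  | baaab => baab => bab => bb

aba->bb; ba->b; bbb->a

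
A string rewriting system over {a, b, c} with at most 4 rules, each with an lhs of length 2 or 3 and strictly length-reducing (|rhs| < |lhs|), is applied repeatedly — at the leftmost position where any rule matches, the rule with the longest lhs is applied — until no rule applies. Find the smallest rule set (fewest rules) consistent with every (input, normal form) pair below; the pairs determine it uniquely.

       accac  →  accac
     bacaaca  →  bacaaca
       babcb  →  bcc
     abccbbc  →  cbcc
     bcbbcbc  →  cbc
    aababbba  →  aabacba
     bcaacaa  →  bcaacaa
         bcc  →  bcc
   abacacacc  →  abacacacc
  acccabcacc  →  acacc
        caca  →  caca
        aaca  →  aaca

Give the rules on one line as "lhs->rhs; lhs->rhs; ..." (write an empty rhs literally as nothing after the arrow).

abc->cb; bb->c; ccb->bb; ccc->cc

  | accac
  | bacaaca
  | babcb => bcbb => bcc
  | abccbbc => cbcbbc => cbccc => cbcc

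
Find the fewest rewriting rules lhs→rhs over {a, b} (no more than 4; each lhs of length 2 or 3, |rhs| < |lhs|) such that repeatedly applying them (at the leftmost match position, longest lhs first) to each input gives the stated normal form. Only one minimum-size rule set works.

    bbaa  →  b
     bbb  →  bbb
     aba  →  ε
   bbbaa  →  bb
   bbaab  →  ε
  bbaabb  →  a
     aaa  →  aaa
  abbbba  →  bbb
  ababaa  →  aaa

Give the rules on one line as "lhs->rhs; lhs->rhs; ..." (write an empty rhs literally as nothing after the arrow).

ab->b; ba->; baa->ba; bab->a

  | bbaa => bba => b
  | bbb
  | aba => ba => ε
  | bbbaa => bbba => bb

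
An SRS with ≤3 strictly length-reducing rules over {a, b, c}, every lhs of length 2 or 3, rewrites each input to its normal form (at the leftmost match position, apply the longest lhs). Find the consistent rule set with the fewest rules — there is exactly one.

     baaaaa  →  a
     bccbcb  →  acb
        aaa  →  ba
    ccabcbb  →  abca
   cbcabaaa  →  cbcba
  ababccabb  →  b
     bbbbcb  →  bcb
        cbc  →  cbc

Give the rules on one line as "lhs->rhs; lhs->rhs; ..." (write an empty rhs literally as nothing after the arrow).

  | baaaaa => bbaaa => aaaa => baa => bb => a
  | bccbcb => bbcb => acb
  | aaa => ba
  | ccabcbb => abcbb => abca

aa->b; bb->a; cc->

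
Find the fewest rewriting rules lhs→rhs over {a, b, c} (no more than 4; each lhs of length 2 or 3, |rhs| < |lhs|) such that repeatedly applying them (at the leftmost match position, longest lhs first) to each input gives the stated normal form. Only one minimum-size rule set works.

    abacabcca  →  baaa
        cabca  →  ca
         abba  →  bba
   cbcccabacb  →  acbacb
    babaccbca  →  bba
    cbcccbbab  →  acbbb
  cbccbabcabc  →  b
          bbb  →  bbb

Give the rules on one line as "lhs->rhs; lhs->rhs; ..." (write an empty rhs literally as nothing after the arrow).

  | abacabcca => bacabcca => bacbcca => bacca => baaa
  | cabca => cbca => ca
  | abba => bba
  | cbcccabacb => cccabacb => acabacb => acbacb

ab->b; bc->; cc->a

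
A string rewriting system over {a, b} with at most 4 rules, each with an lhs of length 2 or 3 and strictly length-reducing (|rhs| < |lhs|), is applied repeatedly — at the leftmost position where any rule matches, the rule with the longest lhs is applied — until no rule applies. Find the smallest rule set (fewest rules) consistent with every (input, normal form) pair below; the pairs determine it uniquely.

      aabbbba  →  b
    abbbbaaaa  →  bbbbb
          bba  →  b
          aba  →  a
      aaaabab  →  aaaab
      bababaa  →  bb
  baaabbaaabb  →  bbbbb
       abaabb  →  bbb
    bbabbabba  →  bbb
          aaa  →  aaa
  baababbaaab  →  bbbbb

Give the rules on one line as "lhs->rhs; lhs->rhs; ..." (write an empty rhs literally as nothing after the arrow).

  | aabbbba => abbba => bba => b
  | abbbbaaaa => bbbaaaa => bbbbaa => bbbbb
  | bba => b
  | aba => a

abb->b; ba->; baa->bb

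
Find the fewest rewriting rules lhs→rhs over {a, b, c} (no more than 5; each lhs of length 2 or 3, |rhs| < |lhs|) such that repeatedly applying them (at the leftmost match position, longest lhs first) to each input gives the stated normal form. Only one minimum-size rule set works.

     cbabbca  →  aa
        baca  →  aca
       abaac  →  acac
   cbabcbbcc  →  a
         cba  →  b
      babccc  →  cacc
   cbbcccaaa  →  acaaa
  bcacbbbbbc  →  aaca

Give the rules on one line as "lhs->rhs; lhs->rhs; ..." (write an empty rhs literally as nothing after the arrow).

  | cbabbca => bbbca => bbaa => bca => aa
  | baca => aca
  | abaac => acac
  | cbabcbbcc => bbcbbcc => babbcc => cbbcc => cbac => bc => a

ba->c; bac->ac; bc->a; cba->b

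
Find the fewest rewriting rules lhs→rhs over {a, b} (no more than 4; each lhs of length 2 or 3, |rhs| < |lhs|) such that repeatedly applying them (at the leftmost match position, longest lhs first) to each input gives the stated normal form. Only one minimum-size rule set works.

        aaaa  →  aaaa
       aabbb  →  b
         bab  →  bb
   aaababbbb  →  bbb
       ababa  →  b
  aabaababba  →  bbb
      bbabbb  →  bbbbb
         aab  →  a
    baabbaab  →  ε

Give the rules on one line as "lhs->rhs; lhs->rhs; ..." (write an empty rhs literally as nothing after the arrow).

ab->; aba->b; ba->; bab->bb

  | aaaa
  | aabbb => abb => b
  | bab => bb
  | aaababbbb => aabbbbb => abbbb => bbb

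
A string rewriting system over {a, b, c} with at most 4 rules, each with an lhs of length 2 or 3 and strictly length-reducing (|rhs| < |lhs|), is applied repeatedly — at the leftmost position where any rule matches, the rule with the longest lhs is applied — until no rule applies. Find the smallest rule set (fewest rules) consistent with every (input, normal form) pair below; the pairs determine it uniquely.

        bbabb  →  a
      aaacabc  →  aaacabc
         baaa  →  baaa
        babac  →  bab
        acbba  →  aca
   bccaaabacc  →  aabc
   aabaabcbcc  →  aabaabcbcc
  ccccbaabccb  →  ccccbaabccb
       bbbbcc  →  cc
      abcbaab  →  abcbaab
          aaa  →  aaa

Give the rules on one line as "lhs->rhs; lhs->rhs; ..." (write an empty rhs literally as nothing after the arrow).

  | bbabb => abb => a
  | aaacabc
  | baaa
  | babac => bab

bac->b; bb->; cca->b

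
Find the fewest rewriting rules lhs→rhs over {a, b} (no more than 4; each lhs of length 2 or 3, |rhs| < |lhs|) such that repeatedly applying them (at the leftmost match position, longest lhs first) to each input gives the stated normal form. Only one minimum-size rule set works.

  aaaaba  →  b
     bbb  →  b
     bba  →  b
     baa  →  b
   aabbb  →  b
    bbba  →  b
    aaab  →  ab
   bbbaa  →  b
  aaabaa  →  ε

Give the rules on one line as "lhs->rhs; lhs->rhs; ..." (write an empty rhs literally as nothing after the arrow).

aa->; aba->a; ba->b; bb->b

  | aaaaba => aaba => ba => b
  | bbb => bb => b
  | bba => ba => b
  | baa => ba => b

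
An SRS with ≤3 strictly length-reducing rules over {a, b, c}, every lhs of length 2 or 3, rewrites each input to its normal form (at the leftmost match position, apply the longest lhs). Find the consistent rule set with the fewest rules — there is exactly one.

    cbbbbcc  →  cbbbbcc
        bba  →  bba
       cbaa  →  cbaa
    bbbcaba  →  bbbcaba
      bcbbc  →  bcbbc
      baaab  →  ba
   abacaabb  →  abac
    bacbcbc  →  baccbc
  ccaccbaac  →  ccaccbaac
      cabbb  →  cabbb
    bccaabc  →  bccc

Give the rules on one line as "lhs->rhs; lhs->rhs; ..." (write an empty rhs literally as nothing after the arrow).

aab->; acb->ac

  | cbbbbcc
  | bba
  | cbaa
  | bbbcaba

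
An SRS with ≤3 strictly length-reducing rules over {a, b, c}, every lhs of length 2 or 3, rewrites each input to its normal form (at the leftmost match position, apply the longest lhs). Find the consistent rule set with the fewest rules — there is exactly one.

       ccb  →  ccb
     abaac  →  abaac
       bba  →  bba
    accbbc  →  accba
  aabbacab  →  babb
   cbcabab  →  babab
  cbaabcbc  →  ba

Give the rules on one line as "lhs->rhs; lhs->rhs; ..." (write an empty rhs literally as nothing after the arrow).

aab->; bc->a; ca->b

  | ccb
  | abaac
  | bba
  | accbbc => accba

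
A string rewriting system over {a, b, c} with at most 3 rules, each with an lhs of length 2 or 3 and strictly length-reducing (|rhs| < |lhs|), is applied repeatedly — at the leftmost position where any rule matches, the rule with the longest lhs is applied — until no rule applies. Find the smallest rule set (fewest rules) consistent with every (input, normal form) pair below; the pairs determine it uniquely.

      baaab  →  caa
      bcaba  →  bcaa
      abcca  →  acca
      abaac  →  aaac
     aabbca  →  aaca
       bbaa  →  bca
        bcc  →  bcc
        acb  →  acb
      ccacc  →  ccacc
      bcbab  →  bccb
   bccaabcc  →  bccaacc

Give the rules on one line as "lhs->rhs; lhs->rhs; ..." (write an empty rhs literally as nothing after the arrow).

  | baaab => caab => caa
  | bcaba => bcaa
  | abcca => acca
  | abaac => aaac

ab->a; ba->c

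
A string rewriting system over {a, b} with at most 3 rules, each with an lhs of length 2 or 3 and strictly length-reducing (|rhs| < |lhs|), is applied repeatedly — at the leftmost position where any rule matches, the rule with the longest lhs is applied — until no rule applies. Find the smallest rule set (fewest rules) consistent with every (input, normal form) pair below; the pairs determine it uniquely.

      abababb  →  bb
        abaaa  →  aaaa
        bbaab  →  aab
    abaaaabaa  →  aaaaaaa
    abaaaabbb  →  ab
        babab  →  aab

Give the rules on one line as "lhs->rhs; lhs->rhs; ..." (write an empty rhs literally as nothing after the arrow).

  | abababb => aababb => aaabb => aabb => abb => bb
  | abaaa => aaaa
  | bbaab => baab => aab
  | abaaaabaa => aaaaabaa => aaaaaaa

abb->bb; ba->a; bbb->ab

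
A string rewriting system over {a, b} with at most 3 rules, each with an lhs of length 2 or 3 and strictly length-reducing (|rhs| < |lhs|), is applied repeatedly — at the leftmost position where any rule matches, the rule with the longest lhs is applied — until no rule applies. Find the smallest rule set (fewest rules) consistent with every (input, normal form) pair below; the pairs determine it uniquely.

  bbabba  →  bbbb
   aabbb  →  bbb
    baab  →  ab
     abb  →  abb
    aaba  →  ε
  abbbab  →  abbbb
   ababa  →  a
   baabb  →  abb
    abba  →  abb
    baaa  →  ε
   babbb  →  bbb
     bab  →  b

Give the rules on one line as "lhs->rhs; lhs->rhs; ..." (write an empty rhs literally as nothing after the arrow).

  | bbabba => bbbba => bbbb
  | aabbb => bbb
  | baab => ab
  | abb

aa->; ba->; bba->bb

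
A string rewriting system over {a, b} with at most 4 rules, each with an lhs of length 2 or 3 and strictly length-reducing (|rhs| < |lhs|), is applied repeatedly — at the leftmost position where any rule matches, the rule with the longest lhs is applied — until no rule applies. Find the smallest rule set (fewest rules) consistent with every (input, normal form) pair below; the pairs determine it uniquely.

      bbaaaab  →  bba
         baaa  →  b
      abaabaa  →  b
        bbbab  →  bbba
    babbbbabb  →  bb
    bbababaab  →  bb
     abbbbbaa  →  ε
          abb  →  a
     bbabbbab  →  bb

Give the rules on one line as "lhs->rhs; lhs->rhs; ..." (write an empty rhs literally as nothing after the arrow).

aa->; aaa->; aab->; ab->a

  | bbaaaab => bbab => bba
  | baaa => b
  | abaabaa => aaabaa => baa => b
  | bbbab => bbba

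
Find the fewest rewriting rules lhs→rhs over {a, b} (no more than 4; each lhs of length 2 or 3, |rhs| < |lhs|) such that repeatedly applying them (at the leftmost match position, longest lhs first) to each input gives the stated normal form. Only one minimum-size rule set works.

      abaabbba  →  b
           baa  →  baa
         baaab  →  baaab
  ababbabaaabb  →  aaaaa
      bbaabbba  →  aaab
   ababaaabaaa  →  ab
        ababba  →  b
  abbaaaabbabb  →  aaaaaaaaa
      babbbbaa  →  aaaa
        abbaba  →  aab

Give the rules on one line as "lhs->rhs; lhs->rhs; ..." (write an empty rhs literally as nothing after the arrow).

  | abaabbba => babbba => bbba => aba => b
  | baa
  | baaab
  | ababbabaaabb => bbbabaaabb => ababaaabb => bbaaabb => aaaabb => aaaaa

aba->b; bab->b; bb->a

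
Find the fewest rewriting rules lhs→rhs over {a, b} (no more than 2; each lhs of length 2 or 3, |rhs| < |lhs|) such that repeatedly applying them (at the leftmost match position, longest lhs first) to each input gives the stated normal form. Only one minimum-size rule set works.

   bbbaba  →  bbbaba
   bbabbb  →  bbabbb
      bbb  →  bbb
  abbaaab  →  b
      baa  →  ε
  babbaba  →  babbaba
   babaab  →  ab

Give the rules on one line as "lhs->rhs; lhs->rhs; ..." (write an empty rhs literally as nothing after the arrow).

aa->; baa->aa

  | bbbaba
  | bbabbb
  | bbb
  | abbaaab => abaaab => aaaab => aab => b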